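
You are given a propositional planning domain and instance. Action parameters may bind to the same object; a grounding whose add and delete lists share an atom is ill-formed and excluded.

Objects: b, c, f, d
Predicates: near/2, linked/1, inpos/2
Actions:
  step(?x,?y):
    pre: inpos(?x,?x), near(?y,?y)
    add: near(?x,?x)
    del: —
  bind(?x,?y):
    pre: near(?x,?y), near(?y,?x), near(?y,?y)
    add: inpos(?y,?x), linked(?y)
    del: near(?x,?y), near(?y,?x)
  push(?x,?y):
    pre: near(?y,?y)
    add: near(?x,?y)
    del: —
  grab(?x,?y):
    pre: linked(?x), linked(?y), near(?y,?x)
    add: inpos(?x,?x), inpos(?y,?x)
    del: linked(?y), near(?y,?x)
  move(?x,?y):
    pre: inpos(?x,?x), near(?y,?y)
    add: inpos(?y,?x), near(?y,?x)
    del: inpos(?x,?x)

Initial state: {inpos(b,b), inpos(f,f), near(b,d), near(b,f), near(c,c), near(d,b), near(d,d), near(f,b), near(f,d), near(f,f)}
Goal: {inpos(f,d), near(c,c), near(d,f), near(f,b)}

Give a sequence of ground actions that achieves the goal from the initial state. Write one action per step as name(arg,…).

bind(d,d); push(d,f); move(d,f)

1. bind(d,d)  →  {inpos(b,b), inpos(d,d), inpos(f,f), linked(d), near(b,d), near(b,f), near(c,c), near(d,b), near(f,b), near(f,d), near(f,f)}
2. push(d,f)  →  {inpos(b,b), inpos(d,d), inpos(f,f), linked(d), near(b,d), near(b,f), near(c,c), near(d,b), near(d,f), near(f,b), near(f,d), near(f,f)}
3. move(d,f)  →  {inpos(b,b), inpos(f,d), inpos(f,f), linked(d), near(b,d), near(b,f), near(c,c), near(d,b), near(d,f), near(f,b), near(f,d), near(f,f)}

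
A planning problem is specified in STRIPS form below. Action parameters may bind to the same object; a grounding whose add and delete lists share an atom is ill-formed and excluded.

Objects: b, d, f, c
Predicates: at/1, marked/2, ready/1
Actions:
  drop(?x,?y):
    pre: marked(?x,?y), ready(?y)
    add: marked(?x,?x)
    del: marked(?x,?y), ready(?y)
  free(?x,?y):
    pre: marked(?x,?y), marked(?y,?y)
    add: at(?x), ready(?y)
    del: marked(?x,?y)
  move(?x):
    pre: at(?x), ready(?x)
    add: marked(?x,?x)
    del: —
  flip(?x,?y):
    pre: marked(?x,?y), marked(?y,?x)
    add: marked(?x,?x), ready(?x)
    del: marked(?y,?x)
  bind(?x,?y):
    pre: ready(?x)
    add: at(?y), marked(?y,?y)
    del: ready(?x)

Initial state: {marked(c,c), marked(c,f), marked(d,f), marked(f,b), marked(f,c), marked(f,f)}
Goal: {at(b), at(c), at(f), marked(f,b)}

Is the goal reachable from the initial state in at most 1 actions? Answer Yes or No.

No

1. free(f,f)  →  {at(f), marked(c,c), marked(c,f), marked(d,f), marked(f,b), marked(f,c), ready(f)}
2. free(c,c)  →  {at(c), at(f), marked(c,f), marked(d,f), marked(f,b), marked(f,c), ready(c), ready(f)}
3. bind(f,b)  →  {at(b), at(c), at(f), marked(b,b), marked(c,f), marked(d,f), marked(f,b), marked(f,c), ready(c)}
optimal plan length = 3; 3 > 1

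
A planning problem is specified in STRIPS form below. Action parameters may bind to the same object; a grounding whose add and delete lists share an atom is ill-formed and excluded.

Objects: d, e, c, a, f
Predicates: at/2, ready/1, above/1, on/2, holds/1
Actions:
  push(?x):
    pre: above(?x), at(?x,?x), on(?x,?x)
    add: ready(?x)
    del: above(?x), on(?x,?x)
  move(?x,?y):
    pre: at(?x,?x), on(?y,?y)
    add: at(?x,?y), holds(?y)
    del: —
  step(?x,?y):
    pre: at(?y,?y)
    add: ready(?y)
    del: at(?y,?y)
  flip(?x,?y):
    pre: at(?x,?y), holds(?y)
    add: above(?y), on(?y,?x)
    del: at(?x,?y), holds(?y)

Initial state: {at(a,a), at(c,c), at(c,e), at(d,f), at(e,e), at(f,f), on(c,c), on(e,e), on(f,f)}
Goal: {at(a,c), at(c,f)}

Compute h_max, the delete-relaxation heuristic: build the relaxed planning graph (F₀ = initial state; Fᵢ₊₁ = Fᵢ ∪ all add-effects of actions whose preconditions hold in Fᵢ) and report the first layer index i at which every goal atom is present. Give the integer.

1

F0 = init (9 atoms)
F1 = F0 ∪ {at(a,c), at(a,e), at(a,f), at(c,f), at(e,c), at(e,f), at(f,c), at(f,e), holds(c), holds(e), holds(f), ready(a), ready(c), ready(e), ready(f)}  (24 atoms)
goal ⊆ F1  ⇒  h_max = 1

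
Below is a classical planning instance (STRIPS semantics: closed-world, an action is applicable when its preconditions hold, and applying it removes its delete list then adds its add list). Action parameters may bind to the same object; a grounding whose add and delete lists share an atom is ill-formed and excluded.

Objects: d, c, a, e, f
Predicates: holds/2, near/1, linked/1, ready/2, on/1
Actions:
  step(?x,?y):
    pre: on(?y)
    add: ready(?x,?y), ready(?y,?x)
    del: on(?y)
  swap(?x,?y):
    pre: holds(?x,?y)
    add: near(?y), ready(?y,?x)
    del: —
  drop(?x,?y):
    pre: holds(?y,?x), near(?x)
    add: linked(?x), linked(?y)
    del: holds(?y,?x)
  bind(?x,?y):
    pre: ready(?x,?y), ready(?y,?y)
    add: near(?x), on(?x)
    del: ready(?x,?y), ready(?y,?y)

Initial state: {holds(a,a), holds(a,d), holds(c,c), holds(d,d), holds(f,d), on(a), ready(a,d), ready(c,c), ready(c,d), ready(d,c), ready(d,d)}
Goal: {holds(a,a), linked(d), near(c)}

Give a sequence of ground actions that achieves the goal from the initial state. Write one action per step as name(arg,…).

swap(d,d); swap(c,c); drop(d,d)

1. swap(d,d)  →  {holds(a,a), holds(a,d), holds(c,c), holds(d,d), holds(f,d), near(d), on(a), ready(a,d), ready(c,c), ready(c,d), ready(d,c), ready(d,d)}
2. swap(c,c)  →  {holds(a,a), holds(a,d), holds(c,c), holds(d,d), holds(f,d), near(c), near(d), on(a), ready(a,d), ready(c,c), ready(c,d), ready(d,c), ready(d,d)}
3. drop(d,d)  →  {holds(a,a), holds(a,d), holds(c,c), holds(f,d), linked(d), near(c), near(d), on(a), ready(a,d), ready(c,c), ready(c,d), ready(d,c), ready(d,d)}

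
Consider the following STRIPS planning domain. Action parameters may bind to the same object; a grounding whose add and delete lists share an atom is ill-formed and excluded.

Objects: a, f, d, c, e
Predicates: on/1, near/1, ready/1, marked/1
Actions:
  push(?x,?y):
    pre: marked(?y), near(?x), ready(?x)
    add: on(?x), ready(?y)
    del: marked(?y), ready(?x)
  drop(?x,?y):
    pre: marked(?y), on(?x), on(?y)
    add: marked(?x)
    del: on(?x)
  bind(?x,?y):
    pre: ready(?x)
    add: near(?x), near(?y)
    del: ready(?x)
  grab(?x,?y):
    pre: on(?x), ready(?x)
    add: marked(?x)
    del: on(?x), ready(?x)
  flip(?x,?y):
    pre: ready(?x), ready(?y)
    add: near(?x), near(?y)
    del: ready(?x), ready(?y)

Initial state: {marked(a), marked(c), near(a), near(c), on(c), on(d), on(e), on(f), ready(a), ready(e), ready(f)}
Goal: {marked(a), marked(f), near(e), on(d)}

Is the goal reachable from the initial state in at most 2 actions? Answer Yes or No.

1. drop(f,c)  →  {marked(a), marked(c), marked(f), near(a), near(c), on(c), on(d), on(e), ready(a), ready(e), ready(f)}
2. bind(a,e)  →  {marked(a), marked(c), marked(f), near(a), near(c), near(e), on(c), on(d), on(e), ready(e), ready(f)}
optimal plan length = 2; 2 ≤ 2

Yes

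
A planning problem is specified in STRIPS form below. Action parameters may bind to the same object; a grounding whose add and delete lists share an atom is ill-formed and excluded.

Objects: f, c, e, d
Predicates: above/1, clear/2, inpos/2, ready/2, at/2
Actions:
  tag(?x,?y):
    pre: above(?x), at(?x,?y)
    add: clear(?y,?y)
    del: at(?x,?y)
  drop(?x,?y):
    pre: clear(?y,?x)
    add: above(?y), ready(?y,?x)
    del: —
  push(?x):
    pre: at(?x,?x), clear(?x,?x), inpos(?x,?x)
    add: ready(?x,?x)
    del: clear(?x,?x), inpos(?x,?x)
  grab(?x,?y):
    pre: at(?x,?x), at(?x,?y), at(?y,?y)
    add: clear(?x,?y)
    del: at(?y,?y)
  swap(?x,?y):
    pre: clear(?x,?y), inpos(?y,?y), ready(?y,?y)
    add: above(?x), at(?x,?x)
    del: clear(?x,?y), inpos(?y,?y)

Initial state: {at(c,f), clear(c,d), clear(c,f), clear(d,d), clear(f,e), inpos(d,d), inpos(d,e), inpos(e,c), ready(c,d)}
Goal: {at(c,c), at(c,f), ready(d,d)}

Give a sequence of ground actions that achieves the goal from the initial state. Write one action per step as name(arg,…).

drop(d,d); swap(c,d)

1. drop(d,d)  →  {above(d), at(c,f), clear(c,d), clear(c,f), clear(d,d), clear(f,e), inpos(d,d), inpos(d,e), inpos(e,c), ready(c,d), ready(d,d)}
2. swap(c,d)  →  {above(c), above(d), at(c,c), at(c,f), clear(c,f), clear(d,d), clear(f,e), inpos(d,e), inpos(e,c), ready(c,d), ready(d,d)}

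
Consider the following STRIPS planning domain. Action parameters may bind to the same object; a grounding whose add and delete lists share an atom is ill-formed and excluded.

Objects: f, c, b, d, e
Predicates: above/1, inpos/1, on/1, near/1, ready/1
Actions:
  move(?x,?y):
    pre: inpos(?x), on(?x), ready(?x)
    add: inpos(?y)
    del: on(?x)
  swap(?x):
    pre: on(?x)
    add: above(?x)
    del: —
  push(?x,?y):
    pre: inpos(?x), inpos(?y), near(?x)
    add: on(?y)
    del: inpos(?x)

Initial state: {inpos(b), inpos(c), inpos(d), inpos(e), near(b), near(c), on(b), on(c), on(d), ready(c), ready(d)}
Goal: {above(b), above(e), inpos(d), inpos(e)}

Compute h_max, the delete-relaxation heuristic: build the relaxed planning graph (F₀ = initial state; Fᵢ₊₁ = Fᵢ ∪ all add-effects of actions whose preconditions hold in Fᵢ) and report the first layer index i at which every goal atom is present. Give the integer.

F0 = init (11 atoms)
F1 = F0 ∪ {above(b), above(c), above(d), inpos(f), on(e)}  (16 atoms)
F2 = F1 ∪ {above(e), on(f)}  (18 atoms)
goal ⊆ F2  ⇒  h_max = 2

2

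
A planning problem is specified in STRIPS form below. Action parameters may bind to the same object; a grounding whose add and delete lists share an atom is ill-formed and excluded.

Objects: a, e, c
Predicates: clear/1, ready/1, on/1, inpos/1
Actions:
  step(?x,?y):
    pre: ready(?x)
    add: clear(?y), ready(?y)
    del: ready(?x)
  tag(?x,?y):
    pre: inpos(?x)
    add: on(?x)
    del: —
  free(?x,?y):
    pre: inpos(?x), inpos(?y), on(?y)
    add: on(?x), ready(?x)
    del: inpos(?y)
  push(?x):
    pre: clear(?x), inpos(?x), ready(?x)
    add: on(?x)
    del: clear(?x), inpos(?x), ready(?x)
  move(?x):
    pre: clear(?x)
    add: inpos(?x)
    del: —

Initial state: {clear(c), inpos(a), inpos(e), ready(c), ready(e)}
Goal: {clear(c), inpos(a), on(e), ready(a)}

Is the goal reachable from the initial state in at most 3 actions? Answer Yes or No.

1. step(e,a)  →  {clear(a), clear(c), inpos(a), inpos(e), ready(a), ready(c)}
2. tag(e,a)  →  {clear(a), clear(c), inpos(a), inpos(e), on(e), ready(a), ready(c)}
optimal plan length = 2; 2 ≤ 3

Yes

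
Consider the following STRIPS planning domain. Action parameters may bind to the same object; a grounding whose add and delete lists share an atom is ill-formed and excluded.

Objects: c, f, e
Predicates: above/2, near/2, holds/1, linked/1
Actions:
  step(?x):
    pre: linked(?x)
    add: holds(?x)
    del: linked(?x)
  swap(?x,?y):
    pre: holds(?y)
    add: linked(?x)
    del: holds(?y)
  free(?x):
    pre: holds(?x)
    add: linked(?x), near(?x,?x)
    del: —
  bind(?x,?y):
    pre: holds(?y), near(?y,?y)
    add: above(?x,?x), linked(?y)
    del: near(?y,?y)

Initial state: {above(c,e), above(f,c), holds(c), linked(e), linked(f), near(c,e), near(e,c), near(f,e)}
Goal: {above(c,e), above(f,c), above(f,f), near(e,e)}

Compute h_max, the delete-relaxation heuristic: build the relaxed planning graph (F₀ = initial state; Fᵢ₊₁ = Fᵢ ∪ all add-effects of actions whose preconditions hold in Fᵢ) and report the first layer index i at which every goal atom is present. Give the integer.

F0 = init (8 atoms)
F1 = F0 ∪ {holds(e), holds(f), linked(c), near(c,c)}  (12 atoms)
F2 = F1 ∪ {above(c,c), above(e,e), above(f,f), near(e,e), near(f,f)}  (17 atoms)
goal ⊆ F2  ⇒  h_max = 2

2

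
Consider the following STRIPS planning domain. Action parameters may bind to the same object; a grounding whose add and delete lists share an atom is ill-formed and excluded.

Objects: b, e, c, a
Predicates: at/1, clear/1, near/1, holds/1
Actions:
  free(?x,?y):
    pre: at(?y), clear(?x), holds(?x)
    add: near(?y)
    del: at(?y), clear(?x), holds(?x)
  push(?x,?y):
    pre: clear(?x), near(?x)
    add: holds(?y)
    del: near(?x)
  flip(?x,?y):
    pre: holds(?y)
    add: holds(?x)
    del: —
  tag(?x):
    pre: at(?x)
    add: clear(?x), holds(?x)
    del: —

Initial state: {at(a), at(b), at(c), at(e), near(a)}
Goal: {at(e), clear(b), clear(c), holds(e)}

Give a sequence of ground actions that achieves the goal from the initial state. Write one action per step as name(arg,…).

1. tag(b)  →  {at(a), at(b), at(c), at(e), clear(b), holds(b), near(a)}
2. flip(e,b)  →  {at(a), at(b), at(c), at(e), clear(b), holds(b), holds(e), near(a)}
3. tag(c)  →  {at(a), at(b), at(c), at(e), clear(b), clear(c), holds(b), holds(c), holds(e), near(a)}

tag(b); flip(e,b); tag(c)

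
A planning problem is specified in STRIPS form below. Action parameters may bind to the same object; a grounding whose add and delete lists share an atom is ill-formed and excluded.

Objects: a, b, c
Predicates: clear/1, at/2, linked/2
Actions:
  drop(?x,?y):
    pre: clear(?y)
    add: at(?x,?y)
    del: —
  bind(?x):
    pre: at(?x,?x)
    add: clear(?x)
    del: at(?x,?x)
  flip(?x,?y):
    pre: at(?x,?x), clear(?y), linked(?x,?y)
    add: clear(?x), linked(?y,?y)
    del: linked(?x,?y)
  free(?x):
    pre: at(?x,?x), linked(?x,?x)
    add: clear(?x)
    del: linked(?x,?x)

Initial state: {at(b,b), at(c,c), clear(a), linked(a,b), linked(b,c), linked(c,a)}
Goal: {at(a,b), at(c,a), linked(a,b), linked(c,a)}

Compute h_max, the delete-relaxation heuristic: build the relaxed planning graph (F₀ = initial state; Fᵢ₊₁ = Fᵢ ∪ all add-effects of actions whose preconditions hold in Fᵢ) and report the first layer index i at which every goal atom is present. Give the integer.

F0 = init (6 atoms)
F1 = F0 ∪ {at(a,a), at(b,a), at(c,a), clear(b), clear(c), linked(a,a)}  (12 atoms)
F2 = F1 ∪ {at(a,b), at(a,c), at(b,c), at(c,b), linked(b,b), linked(c,c)}  (18 atoms)
goal ⊆ F2  ⇒  h_max = 2

2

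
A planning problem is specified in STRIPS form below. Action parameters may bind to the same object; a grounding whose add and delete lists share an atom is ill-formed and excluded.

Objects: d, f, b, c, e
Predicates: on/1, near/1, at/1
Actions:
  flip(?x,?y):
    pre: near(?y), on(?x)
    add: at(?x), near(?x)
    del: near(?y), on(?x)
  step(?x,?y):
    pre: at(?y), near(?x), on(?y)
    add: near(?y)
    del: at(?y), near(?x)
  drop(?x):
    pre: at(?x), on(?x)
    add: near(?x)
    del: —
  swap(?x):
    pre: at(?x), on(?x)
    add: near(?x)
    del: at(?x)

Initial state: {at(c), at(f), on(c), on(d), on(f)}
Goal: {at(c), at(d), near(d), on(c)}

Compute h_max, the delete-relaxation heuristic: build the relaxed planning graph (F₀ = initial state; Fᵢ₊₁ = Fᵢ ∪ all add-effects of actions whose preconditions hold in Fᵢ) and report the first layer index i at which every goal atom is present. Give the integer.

F0 = init (5 atoms)
F1 = F0 ∪ {near(c), near(f)}  (7 atoms)
F2 = F1 ∪ {at(d), near(d)}  (9 atoms)
goal ⊆ F2  ⇒  h_max = 2

2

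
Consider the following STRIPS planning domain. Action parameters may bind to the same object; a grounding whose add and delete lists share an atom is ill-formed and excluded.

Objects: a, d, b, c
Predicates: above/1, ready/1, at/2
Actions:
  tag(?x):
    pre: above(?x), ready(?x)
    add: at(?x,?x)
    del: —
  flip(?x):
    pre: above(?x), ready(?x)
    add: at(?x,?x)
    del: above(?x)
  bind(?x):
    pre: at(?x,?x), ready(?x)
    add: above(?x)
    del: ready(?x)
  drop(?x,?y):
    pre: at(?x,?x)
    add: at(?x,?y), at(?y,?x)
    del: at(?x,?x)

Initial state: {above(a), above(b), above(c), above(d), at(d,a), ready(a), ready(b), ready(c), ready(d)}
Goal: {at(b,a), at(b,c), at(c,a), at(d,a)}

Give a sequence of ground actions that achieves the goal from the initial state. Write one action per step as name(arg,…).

tag(a); tag(b); tag(c); drop(a,b); drop(b,c); drop(c,a)

1. tag(a)  →  {above(a), above(b), above(c), above(d), at(a,a), at(d,a), ready(a), ready(b), ready(c), ready(d)}
2. tag(b)  →  {above(a), above(b), above(c), above(d), at(a,a), at(b,b), at(d,a), ready(a), ready(b), ready(c), ready(d)}
3. tag(c)  →  {above(a), above(b), above(c), above(d), at(a,a), at(b,b), at(c,c), at(d,a), ready(a), ready(b), ready(c), ready(d)}
4. drop(a,b)  →  {above(a), above(b), above(c), above(d), at(a,b), at(b,a), at(b,b), at(c,c), at(d,a), ready(a), ready(b), ready(c), ready(d)}
5. drop(b,c)  →  {above(a), above(b), above(c), above(d), at(a,b), at(b,a), at(b,c), at(c,b), at(c,c), at(d,a), ready(a), ready(b), ready(c), ready(d)}
6. drop(c,a)  →  {above(a), above(b), above(c), above(d), at(a,b), at(a,c), at(b,a), at(b,c), at(c,a), at(c,b), at(d,a), ready(a), ready(b), ready(c), ready(d)}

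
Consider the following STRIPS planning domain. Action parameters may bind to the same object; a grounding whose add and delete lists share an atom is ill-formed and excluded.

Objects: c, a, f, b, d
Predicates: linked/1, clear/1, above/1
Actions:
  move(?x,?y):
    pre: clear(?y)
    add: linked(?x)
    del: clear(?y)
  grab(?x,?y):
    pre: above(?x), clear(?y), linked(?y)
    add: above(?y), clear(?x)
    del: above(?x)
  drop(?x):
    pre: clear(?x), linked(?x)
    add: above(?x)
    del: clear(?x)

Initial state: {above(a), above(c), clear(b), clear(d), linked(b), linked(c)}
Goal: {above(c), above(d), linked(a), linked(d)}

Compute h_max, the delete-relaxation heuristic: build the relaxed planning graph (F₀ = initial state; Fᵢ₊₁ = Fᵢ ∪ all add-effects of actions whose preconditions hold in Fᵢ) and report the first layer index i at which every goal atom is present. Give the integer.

2

F0 = init (6 atoms)
F1 = F0 ∪ {above(b), clear(a), clear(c), linked(a), linked(d), linked(f)}  (12 atoms)
F2 = F1 ∪ {above(d)}  (13 atoms)
goal ⊆ F2  ⇒  h_max = 2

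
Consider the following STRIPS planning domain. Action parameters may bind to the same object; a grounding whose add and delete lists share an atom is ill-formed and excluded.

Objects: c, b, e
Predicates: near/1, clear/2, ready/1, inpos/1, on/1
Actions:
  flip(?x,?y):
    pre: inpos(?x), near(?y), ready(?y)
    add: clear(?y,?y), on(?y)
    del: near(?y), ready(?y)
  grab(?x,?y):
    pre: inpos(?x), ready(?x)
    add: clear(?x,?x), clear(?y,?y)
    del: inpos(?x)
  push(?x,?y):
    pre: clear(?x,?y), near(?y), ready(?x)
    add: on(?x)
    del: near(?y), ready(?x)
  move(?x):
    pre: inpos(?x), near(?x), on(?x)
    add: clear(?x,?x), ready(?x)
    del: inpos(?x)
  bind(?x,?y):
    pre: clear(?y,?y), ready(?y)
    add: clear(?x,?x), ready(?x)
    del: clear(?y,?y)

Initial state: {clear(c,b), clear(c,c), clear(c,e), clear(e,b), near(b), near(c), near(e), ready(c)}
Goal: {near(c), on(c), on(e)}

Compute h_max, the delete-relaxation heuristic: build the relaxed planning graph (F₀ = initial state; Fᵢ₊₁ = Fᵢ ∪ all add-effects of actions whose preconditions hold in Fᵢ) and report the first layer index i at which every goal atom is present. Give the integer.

2

F0 = init (8 atoms)
F1 = F0 ∪ {clear(b,b), clear(e,e), on(c), ready(b), ready(e)}  (13 atoms)
F2 = F1 ∪ {on(b), on(e)}  (15 atoms)
goal ⊆ F2  ⇒  h_max = 2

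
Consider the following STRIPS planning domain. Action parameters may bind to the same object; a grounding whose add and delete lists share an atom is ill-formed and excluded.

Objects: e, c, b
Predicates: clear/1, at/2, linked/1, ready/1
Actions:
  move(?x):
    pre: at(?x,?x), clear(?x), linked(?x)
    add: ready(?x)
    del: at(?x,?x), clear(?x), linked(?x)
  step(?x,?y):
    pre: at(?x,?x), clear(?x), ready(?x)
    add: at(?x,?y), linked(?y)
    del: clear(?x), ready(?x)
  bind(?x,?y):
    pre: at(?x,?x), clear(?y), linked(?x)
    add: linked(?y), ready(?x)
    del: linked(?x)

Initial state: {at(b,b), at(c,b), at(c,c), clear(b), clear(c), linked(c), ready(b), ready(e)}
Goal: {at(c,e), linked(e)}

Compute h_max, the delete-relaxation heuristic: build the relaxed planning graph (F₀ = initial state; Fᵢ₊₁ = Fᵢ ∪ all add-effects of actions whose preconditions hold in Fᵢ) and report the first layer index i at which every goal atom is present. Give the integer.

F0 = init (8 atoms)
F1 = F0 ∪ {at(b,c), at(b,e), linked(b), linked(e), ready(c)}  (13 atoms)
F2 = F1 ∪ {at(c,e)}  (14 atoms)
goal ⊆ F2  ⇒  h_max = 2

2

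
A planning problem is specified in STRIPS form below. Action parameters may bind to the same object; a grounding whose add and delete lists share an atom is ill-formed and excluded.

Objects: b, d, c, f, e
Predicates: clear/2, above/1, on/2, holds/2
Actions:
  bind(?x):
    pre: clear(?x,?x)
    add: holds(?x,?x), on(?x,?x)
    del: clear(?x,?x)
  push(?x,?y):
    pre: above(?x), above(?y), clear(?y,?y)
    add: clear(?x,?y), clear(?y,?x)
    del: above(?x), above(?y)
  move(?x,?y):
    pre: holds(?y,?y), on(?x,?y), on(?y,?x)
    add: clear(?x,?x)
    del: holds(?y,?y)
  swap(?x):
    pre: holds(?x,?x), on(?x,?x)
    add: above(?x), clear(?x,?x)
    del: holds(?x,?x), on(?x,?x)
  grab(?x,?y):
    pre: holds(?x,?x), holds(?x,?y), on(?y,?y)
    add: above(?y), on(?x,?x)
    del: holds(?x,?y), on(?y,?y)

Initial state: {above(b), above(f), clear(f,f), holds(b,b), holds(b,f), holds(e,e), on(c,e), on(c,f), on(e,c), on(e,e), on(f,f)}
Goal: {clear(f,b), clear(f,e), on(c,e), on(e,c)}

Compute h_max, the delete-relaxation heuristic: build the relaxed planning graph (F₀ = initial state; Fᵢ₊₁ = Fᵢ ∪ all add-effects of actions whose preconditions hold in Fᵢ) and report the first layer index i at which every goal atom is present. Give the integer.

F0 = init (11 atoms)
F1 = F0 ∪ {above(e), clear(b,f), clear(c,c), clear(e,e), clear(f,b), holds(f,f), on(b,b)}  (18 atoms)
F2 = F1 ∪ {clear(b,b), clear(b,e), clear(e,b), clear(e,f), clear(f,e), holds(c,c), on(c,c)}  (25 atoms)
goal ⊆ F2  ⇒  h_max = 2

2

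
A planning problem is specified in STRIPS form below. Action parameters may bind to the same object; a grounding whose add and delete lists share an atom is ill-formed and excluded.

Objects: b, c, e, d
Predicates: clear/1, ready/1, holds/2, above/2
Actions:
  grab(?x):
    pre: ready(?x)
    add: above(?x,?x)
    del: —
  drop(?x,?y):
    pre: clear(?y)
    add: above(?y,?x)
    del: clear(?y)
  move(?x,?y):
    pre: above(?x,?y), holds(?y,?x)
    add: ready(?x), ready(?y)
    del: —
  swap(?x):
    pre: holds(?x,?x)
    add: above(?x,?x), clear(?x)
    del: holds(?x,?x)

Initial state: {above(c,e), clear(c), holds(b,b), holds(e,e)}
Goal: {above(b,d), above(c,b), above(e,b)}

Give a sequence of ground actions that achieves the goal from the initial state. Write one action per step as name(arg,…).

1. drop(b,c)  →  {above(c,b), above(c,e), holds(b,b), holds(e,e)}
2. swap(b)  →  {above(b,b), above(c,b), above(c,e), clear(b), holds(e,e)}
3. drop(d,b)  →  {above(b,b), above(b,d), above(c,b), above(c,e), holds(e,e)}
4. swap(e)  →  {above(b,b), above(b,d), above(c,b), above(c,e), above(e,e), clear(e)}
5. drop(b,e)  →  {above(b,b), above(b,d), above(c,b), above(c,e), above(e,b), above(e,e)}

drop(b,c); swap(b); drop(d,b); swap(e); drop(b,e)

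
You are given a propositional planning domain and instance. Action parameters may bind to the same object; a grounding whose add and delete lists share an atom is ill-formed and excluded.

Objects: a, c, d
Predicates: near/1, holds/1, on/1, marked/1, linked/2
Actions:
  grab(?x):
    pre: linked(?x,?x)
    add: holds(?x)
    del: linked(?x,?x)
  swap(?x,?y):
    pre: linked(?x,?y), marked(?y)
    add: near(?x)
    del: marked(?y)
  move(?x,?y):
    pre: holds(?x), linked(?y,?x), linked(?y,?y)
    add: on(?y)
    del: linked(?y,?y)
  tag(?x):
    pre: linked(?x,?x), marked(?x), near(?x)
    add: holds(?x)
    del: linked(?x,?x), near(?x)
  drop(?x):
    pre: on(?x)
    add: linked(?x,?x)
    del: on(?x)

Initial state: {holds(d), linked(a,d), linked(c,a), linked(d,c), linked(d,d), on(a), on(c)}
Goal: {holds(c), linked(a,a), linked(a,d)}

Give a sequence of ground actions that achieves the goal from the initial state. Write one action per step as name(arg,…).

drop(a); drop(c); grab(c)

1. drop(a)  →  {holds(d), linked(a,a), linked(a,d), linked(c,a), linked(d,c), linked(d,d), on(c)}
2. drop(c)  →  {holds(d), linked(a,a), linked(a,d), linked(c,a), linked(c,c), linked(d,c), linked(d,d)}
3. grab(c)  →  {holds(c), holds(d), linked(a,a), linked(a,d), linked(c,a), linked(d,c), linked(d,d)}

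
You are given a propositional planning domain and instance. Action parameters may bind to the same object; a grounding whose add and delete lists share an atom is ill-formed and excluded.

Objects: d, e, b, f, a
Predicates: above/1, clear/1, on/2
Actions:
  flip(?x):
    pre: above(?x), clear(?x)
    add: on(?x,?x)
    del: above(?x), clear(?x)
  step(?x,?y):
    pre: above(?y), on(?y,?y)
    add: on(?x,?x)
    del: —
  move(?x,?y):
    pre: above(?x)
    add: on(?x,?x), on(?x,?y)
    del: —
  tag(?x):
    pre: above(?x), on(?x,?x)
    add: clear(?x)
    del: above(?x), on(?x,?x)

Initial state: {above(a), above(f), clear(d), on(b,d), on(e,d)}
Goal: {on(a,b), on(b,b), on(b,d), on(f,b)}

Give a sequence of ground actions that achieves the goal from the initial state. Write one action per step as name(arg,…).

move(f,b); step(b,f); move(a,b)

1. move(f,b)  →  {above(a), above(f), clear(d), on(b,d), on(e,d), on(f,b), on(f,f)}
2. step(b,f)  →  {above(a), above(f), clear(d), on(b,b), on(b,d), on(e,d), on(f,b), on(f,f)}
3. move(a,b)  →  {above(a), above(f), clear(d), on(a,a), on(a,b), on(b,b), on(b,d), on(e,d), on(f,b), on(f,f)}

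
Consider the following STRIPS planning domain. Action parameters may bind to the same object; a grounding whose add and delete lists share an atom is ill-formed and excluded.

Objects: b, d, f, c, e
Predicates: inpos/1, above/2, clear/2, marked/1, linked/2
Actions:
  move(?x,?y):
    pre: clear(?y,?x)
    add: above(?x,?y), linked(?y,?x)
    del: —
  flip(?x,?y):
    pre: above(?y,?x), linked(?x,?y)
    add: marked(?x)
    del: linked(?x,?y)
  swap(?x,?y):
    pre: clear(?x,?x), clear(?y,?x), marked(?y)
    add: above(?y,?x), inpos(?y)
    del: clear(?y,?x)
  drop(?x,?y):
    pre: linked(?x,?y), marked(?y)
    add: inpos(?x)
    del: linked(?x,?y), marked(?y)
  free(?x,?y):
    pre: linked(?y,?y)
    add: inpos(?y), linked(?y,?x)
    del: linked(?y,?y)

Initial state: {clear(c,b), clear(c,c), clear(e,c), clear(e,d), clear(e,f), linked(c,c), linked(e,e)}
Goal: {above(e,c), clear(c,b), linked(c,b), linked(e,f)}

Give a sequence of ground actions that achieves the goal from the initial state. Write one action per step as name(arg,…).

1. move(b,c)  →  {above(b,c), clear(c,b), clear(c,c), clear(e,c), clear(e,d), clear(e,f), linked(c,b), linked(c,c), linked(e,e)}
2. move(d,e)  →  {above(b,c), above(d,e), clear(c,b), clear(c,c), clear(e,c), clear(e,d), clear(e,f), linked(c,b), linked(c,c), linked(e,d), linked(e,e)}
3. move(f,e)  →  {above(b,c), above(d,e), above(f,e), clear(c,b), clear(c,c), clear(e,c), clear(e,d), clear(e,f), linked(c,b), linked(c,c), linked(e,d), linked(e,e), linked(e,f)}
4. flip(e,d)  →  {above(b,c), above(d,e), above(f,e), clear(c,b), clear(c,c), clear(e,c), clear(e,d), clear(e,f), linked(c,b), linked(c,c), linked(e,e), linked(e,f), marked(e)}
5. swap(c,e)  →  {above(b,c), above(d,e), above(e,c), above(f,e), clear(c,b), clear(c,c), clear(e,d), clear(e,f), inpos(e), linked(c,b), linked(c,c), linked(e,e), linked(e,f), marked(e)}

move(b,c); move(d,e); move(f,e); flip(e,d); swap(c,e)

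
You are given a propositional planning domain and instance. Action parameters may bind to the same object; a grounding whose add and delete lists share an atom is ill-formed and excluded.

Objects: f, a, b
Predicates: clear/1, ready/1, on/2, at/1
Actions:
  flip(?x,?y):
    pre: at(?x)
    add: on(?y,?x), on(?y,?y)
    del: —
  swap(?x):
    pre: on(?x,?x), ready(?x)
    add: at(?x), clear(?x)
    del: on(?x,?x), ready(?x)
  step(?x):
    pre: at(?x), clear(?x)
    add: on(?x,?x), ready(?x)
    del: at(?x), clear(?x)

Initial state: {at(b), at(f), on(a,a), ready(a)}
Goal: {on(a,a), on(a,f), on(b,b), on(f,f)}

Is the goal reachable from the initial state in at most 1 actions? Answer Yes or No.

1. flip(f,f)  →  {at(b), at(f), on(a,a), on(f,f), ready(a)}
2. flip(f,a)  →  {at(b), at(f), on(a,a), on(a,f), on(f,f), ready(a)}
3. flip(f,b)  →  {at(b), at(f), on(a,a), on(a,f), on(b,b), on(b,f), on(f,f), ready(a)}
optimal plan length = 3; 3 > 1

No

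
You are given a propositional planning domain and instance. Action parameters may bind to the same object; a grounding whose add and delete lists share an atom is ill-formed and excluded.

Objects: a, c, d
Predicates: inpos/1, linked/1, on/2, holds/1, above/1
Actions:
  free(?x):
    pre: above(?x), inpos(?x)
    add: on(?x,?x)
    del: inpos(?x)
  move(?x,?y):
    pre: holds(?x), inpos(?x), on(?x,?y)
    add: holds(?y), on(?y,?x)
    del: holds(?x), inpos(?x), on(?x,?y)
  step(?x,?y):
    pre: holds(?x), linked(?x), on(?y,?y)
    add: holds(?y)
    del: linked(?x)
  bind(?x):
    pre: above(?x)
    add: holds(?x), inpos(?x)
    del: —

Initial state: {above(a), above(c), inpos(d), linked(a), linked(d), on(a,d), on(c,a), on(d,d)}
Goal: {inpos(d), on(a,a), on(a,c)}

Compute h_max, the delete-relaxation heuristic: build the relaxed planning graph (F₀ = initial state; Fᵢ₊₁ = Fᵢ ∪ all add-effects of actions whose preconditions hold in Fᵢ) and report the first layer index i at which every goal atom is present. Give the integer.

F0 = init (8 atoms)
F1 = F0 ∪ {holds(a), holds(c), inpos(a), inpos(c)}  (12 atoms)
F2 = F1 ∪ {holds(d), on(a,a), on(a,c), on(c,c), on(d,a)}  (17 atoms)
goal ⊆ F2  ⇒  h_max = 2

2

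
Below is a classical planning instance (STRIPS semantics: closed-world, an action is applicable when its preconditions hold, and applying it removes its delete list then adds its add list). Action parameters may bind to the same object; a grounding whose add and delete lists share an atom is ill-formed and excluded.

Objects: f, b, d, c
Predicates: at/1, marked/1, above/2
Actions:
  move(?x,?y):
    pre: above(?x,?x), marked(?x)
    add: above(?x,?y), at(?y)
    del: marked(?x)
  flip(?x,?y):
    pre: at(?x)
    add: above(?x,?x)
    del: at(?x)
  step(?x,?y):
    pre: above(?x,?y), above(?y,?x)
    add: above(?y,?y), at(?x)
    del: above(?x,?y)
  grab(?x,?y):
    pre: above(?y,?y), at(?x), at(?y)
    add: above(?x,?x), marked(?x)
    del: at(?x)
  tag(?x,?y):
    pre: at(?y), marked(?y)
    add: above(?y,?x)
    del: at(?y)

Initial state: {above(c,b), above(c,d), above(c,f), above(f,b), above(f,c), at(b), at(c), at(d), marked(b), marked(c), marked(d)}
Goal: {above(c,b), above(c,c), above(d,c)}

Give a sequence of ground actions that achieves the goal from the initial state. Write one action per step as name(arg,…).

flip(c,f); tag(c,d)

1. flip(c,f)  →  {above(c,b), above(c,c), above(c,d), above(c,f), above(f,b), above(f,c), at(b), at(d), marked(b), marked(c), marked(d)}
2. tag(c,d)  →  {above(c,b), above(c,c), above(c,d), above(c,f), above(d,c), above(f,b), above(f,c), at(b), marked(b), marked(c), marked(d)}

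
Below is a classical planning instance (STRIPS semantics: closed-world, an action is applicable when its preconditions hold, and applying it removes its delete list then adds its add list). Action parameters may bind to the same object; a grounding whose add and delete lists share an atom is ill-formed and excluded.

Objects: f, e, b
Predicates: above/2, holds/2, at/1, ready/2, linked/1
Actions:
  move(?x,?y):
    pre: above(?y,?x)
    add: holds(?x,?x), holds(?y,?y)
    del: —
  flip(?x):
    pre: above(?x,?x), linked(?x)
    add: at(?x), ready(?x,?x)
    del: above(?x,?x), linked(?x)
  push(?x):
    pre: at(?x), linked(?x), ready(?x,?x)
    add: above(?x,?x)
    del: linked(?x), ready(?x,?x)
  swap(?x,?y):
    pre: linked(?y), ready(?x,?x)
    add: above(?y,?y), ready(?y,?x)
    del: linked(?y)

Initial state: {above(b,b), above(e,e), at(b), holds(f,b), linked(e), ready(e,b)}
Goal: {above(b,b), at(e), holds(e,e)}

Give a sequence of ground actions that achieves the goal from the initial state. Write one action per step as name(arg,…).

move(e,e); flip(e)

1. move(e,e)  →  {above(b,b), above(e,e), at(b), holds(e,e), holds(f,b), linked(e), ready(e,b)}
2. flip(e)  →  {above(b,b), at(b), at(e), holds(e,e), holds(f,b), ready(e,b), ready(e,e)}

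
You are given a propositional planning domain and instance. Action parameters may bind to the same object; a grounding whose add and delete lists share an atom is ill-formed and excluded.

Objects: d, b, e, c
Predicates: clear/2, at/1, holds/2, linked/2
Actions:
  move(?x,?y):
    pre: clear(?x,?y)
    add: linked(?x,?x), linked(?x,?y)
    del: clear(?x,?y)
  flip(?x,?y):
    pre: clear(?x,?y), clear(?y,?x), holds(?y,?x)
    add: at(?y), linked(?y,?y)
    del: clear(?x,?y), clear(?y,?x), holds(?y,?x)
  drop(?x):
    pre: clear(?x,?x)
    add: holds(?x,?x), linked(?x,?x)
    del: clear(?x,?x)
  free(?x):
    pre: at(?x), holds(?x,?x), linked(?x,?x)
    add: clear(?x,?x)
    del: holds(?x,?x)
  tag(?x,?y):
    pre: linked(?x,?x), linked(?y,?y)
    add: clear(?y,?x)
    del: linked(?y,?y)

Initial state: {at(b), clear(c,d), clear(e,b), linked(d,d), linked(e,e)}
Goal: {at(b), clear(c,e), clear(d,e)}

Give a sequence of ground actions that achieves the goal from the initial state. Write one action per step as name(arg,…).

1. move(c,d)  →  {at(b), clear(e,b), linked(c,c), linked(c,d), linked(d,d), linked(e,e)}
2. tag(e,d)  →  {at(b), clear(d,e), clear(e,b), linked(c,c), linked(c,d), linked(e,e)}
3. tag(e,c)  →  {at(b), clear(c,e), clear(d,e), clear(e,b), linked(c,d), linked(e,e)}

move(c,d); tag(e,d); tag(e,c)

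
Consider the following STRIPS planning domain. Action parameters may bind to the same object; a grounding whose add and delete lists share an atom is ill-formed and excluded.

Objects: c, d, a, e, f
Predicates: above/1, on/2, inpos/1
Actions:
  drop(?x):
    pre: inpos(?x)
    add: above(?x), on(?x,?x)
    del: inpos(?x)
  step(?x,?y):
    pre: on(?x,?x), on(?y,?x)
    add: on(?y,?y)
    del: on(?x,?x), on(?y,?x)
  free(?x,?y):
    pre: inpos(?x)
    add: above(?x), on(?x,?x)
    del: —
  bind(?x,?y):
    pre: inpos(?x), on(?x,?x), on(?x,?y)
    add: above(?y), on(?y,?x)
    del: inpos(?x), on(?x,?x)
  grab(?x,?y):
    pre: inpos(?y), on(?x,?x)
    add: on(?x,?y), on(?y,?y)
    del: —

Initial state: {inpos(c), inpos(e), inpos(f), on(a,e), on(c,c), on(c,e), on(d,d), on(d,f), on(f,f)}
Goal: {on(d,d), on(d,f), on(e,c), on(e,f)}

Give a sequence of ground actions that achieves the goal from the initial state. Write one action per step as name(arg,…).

1. drop(e)  →  {above(e), inpos(c), inpos(f), on(a,e), on(c,c), on(c,e), on(d,d), on(d,f), on(e,e), on(f,f)}
2. bind(c,e)  →  {above(e), inpos(f), on(a,e), on(c,e), on(d,d), on(d,f), on(e,c), on(e,e), on(f,f)}
3. grab(e,f)  →  {above(e), inpos(f), on(a,e), on(c,e), on(d,d), on(d,f), on(e,c), on(e,e), on(e,f), on(f,f)}

drop(e); bind(c,e); grab(e,f)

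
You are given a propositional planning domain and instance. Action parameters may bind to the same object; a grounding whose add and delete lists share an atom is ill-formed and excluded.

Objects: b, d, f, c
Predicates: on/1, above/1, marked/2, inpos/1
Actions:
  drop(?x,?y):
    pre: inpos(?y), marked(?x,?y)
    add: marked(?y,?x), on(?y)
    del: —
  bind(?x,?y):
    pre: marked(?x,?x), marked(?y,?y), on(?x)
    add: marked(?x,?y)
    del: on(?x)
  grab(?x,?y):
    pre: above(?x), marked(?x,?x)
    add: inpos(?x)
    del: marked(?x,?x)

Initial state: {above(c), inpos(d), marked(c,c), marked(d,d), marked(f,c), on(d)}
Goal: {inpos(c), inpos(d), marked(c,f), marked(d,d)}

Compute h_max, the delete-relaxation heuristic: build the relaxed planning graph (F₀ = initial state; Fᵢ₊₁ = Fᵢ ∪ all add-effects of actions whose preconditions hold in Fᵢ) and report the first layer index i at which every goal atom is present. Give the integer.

2

F0 = init (6 atoms)
F1 = F0 ∪ {inpos(c), marked(d,c)}  (8 atoms)
F2 = F1 ∪ {marked(c,d), marked(c,f), on(c)}  (11 atoms)
goal ⊆ F2  ⇒  h_max = 2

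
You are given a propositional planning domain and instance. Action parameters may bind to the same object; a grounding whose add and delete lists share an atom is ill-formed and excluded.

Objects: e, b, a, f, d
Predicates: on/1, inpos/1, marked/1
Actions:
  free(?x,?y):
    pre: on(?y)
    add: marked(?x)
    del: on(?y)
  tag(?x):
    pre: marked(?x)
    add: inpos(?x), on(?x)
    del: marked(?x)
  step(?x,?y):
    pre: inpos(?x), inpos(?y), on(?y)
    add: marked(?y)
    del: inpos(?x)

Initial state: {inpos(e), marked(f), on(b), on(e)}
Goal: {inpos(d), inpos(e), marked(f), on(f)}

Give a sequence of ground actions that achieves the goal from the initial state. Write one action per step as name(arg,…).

1. free(d,e)  →  {inpos(e), marked(d), marked(f), on(b)}
2. tag(f)  →  {inpos(e), inpos(f), marked(d), on(b), on(f)}
3. free(f,b)  →  {inpos(e), inpos(f), marked(d), marked(f), on(f)}
4. tag(d)  →  {inpos(d), inpos(e), inpos(f), marked(f), on(d), on(f)}

free(d,e); tag(f); free(f,b); tag(d)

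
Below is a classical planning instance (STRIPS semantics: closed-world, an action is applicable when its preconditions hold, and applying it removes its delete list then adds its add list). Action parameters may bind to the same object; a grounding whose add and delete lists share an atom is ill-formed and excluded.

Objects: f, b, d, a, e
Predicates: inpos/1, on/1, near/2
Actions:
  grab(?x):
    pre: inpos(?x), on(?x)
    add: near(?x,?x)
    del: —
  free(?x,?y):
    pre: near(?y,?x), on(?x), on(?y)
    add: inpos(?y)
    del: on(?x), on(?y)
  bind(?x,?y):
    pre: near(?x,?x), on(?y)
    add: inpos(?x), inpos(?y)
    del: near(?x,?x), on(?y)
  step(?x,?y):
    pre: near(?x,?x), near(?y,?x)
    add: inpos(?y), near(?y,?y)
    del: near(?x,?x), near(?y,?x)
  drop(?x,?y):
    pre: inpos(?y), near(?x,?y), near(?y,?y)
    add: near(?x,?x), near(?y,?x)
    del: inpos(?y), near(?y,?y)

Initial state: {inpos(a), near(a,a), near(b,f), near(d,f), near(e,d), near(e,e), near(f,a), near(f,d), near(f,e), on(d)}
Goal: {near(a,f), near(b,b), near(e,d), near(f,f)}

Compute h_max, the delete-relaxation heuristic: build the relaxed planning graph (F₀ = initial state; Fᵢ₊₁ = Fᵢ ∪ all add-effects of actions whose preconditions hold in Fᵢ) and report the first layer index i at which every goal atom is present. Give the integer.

F0 = init (10 atoms)
F1 = F0 ∪ {inpos(d), inpos(e), inpos(f), near(a,f), near(f,f)}  (15 atoms)
F2 = F1 ∪ {inpos(b), near(b,b), near(d,d), near(e,f), near(f,b)}  (20 atoms)
goal ⊆ F2  ⇒  h_max = 2

2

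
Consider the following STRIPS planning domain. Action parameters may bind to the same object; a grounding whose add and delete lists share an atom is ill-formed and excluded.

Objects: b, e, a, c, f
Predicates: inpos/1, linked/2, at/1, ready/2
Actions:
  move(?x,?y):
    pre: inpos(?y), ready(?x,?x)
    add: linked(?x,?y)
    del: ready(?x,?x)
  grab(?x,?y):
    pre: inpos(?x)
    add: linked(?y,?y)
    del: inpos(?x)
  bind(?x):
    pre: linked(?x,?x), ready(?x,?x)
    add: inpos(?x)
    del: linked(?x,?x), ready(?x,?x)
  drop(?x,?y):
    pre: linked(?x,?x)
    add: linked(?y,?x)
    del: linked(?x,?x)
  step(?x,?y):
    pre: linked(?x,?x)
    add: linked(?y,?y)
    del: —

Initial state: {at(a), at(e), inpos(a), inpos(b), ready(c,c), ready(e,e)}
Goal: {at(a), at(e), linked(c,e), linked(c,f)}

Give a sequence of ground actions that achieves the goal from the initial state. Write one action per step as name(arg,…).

grab(b,e); grab(a,f); drop(e,c); drop(f,c)

1. grab(b,e)  →  {at(a), at(e), inpos(a), linked(e,e), ready(c,c), ready(e,e)}
2. grab(a,f)  →  {at(a), at(e), linked(e,e), linked(f,f), ready(c,c), ready(e,e)}
3. drop(e,c)  →  {at(a), at(e), linked(c,e), linked(f,f), ready(c,c), ready(e,e)}
4. drop(f,c)  →  {at(a), at(e), linked(c,e), linked(c,f), ready(c,c), ready(e,e)}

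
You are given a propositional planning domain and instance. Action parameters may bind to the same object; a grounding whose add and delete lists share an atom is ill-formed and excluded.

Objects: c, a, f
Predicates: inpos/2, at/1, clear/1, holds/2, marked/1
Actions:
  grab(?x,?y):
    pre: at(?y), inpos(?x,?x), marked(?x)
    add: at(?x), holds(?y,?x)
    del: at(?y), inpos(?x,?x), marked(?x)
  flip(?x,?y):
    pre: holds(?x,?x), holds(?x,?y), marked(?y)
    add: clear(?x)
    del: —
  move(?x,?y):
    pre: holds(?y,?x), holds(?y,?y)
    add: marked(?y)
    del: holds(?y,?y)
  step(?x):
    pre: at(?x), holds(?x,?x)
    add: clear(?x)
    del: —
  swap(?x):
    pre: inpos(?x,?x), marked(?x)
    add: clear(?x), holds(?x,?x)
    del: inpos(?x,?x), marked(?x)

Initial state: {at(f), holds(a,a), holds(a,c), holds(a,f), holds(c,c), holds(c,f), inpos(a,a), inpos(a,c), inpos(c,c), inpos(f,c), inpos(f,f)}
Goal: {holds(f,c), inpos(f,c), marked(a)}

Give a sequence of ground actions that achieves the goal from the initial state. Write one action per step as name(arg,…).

1. move(c,c)  →  {at(f), holds(a,a), holds(a,c), holds(a,f), holds(c,f), inpos(a,a), inpos(a,c), inpos(c,c), inpos(f,c), inpos(f,f), marked(c)}
2. grab(c,f)  →  {at(c), holds(a,a), holds(a,c), holds(a,f), holds(c,f), holds(f,c), inpos(a,a), inpos(a,c), inpos(f,c), inpos(f,f)}
3. move(c,a)  →  {at(c), holds(a,c), holds(a,f), holds(c,f), holds(f,c), inpos(a,a), inpos(a,c), inpos(f,c), inpos(f,f), marked(a)}

move(c,c); grab(c,f); move(c,a)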